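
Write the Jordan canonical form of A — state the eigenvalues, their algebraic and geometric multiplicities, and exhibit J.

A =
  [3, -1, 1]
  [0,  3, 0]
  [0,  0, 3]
J_2(3) ⊕ J_1(3)

The characteristic polynomial is
  det(x·I − A) = x^3 - 9*x^2 + 27*x - 27 = (x - 3)^3

Eigenvalues and multiplicities (the geometric multiplicity of λ is n − rank(A − λI), which equals the number of Jordan blocks for λ):
  λ = 3: algebraic multiplicity = 3, geometric multiplicity = 2

Determining the block sizes for each eigenvalue:
  λ = 3: 2 blocks summing to 3 forces exactly one block of size 2 and the rest size 1 → block sizes [2, 1]

Assembling the blocks gives a Jordan form
J =
  [3, 1, 0]
  [0, 3, 0]
  [0, 0, 3]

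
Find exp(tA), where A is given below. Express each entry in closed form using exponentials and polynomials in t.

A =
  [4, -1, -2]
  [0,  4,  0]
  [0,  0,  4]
e^{tA} =
  [exp(4*t), -t*exp(4*t), -2*t*exp(4*t)]
  [0, exp(4*t), 0]
  [0, 0, exp(4*t)]

Strategy: write A = P · J · P⁻¹ where J is a Jordan canonical form, so e^{tA} = P · e^{tJ} · P⁻¹, and e^{tJ} can be computed block-by-block.

A has Jordan form
J =
  [4, 1, 0]
  [0, 4, 0]
  [0, 0, 4]
(up to reordering of blocks).

Per-block formulas:
  For a 2×2 Jordan block J_2(4): exp(t · J_2(4)) = e^(4t)·(I + t·N), where N is the 2×2 nilpotent shift.
  For a 1×1 block at λ = 4: exp(t · [4]) = [e^(4t)].

After assembling e^{tJ} and conjugating by P, we get:

e^{tA} =
  [exp(4*t), -t*exp(4*t), -2*t*exp(4*t)]
  [0, exp(4*t), 0]
  [0, 0, exp(4*t)]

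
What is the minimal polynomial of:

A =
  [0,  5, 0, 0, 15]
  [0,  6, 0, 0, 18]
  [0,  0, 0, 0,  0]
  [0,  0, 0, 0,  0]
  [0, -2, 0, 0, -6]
x^2

The characteristic polynomial is χ_A(x) = x^5, so the eigenvalues are known. The minimal polynomial is
  m_A(x) = Π_λ (x − λ)^{k_λ}
where k_λ is the size of the *largest* Jordan block for λ (equivalently, the smallest k with (A − λI)^k v = 0 for every generalised eigenvector v of λ).

  λ = 0: largest Jordan block has size 2, contributing (x − 0)^2

So m_A(x) = x^2 = x^2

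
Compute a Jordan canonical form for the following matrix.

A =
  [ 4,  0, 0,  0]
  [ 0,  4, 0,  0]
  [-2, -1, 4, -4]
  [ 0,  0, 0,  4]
J_2(4) ⊕ J_1(4) ⊕ J_1(4)

The characteristic polynomial is
  det(x·I − A) = x^4 - 16*x^3 + 96*x^2 - 256*x + 256 = (x - 4)^4

Eigenvalues and multiplicities (the geometric multiplicity of λ is n − rank(A − λI), which equals the number of Jordan blocks for λ):
  λ = 4: algebraic multiplicity = 4, geometric multiplicity = 3

Determining the block sizes for each eigenvalue:
  λ = 4: 3 blocks summing to 4 forces exactly one block of size 2 and the rest size 1 → block sizes [2, 1, 1]

Assembling the blocks gives a Jordan form
J =
  [4, 1, 0, 0]
  [0, 4, 0, 0]
  [0, 0, 4, 0]
  [0, 0, 0, 4]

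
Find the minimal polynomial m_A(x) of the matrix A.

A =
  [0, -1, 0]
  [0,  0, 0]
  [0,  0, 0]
x^2

The characteristic polynomial is χ_A(x) = x^3, so the eigenvalues are known. The minimal polynomial is
  m_A(x) = Π_λ (x − λ)^{k_λ}
where k_λ is the size of the *largest* Jordan block for λ (equivalently, the smallest k with (A − λI)^k v = 0 for every generalised eigenvector v of λ).

  λ = 0: largest Jordan block has size 2, contributing (x − 0)^2

So m_A(x) = x^2 = x^2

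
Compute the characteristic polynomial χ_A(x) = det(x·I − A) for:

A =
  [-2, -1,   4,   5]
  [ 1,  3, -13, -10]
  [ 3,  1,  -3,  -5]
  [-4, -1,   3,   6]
x^4 - 4*x^3 + 6*x^2 - 4*x + 1

Expanding det(x·I − A) (e.g. by cofactor expansion or by noting that A is similar to its Jordan form J, which has the same characteristic polynomial as A) gives
  χ_A(x) = x^4 - 4*x^3 + 6*x^2 - 4*x + 1
which factors as (x - 1)^4. The eigenvalues (with algebraic multiplicities) are λ = 1 with multiplicity 4.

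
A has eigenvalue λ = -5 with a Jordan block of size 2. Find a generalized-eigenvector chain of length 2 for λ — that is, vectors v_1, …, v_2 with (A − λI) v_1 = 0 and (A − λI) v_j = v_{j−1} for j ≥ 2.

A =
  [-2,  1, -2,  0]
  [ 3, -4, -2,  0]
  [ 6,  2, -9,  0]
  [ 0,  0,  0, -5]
A Jordan chain for λ = -5 of length 2:
v_1 = (3, 3, 6, 0)ᵀ
v_2 = (1, 0, 0, 0)ᵀ

Let N = A − (-5)·I. We want v_2 with N^2 v_2 = 0 but N^1 v_2 ≠ 0; then v_{j-1} := N · v_j for j = 2, …, 2.

Pick v_2 = (1, 0, 0, 0)ᵀ.
Then v_1 = N · v_2 = (3, 3, 6, 0)ᵀ.

Sanity check: (A − (-5)·I) v_1 = (0, 0, 0, 0)ᵀ = 0. ✓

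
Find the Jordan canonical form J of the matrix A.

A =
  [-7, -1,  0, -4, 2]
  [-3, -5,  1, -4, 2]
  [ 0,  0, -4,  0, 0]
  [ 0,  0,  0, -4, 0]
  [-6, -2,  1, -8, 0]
J_3(-4) ⊕ J_1(-4) ⊕ J_1(-4)

The characteristic polynomial is
  det(x·I − A) = x^5 + 20*x^4 + 160*x^3 + 640*x^2 + 1280*x + 1024 = (x + 4)^5

Eigenvalues and multiplicities (the geometric multiplicity of λ is n − rank(A − λI), which equals the number of Jordan blocks for λ):
  λ = -4: algebraic multiplicity = 5, geometric multiplicity = 3

Determining the block sizes for each eigenvalue:
  λ = -4: with am = 5 and gm = 3, the partition is not yet determined (e.g. several partitions of 5 into 3 parts exist). Let N = A − (-4)·I. Computing rank(N^1) = 2, rank(N^2) = 1, rank(N^3) = 0; the number of blocks of size ≥ j is rank(N^{j−1}) − rank(N^j), giving [3, 1, 1]. So we have 1 block(s) of size 3, 2 block(s) of size 1 → block sizes [3, 1, 1]

Assembling the blocks gives a Jordan form
J =
  [-4,  1,  0,  0,  0]
  [ 0, -4,  1,  0,  0]
  [ 0,  0, -4,  0,  0]
  [ 0,  0,  0, -4,  0]
  [ 0,  0,  0,  0, -4]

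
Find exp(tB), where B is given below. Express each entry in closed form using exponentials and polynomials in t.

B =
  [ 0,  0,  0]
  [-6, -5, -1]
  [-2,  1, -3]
e^{tB} =
  [1, 0, 0]
  [-2*t*exp(-4*t) - 1 + exp(-4*t), -t*exp(-4*t) + exp(-4*t), -t*exp(-4*t)]
  [2*t*exp(-4*t) - 1 + exp(-4*t), t*exp(-4*t), t*exp(-4*t) + exp(-4*t)]

Strategy: write B = P · J · P⁻¹ where J is a Jordan canonical form, so e^{tB} = P · e^{tJ} · P⁻¹, and e^{tJ} can be computed block-by-block.

B has Jordan form
J =
  [-4,  1, 0]
  [ 0, -4, 0]
  [ 0,  0, 0]
(up to reordering of blocks).

Per-block formulas:
  For a 2×2 Jordan block J_2(-4): exp(t · J_2(-4)) = e^(-4t)·(I + t·N), where N is the 2×2 nilpotent shift.
  For a 1×1 block at λ = 0: exp(t · [0]) = [e^(0t)].

After assembling e^{tJ} and conjugating by P, we get:

e^{tB} =
  [1, 0, 0]
  [-2*t*exp(-4*t) - 1 + exp(-4*t), -t*exp(-4*t) + exp(-4*t), -t*exp(-4*t)]
  [2*t*exp(-4*t) - 1 + exp(-4*t), t*exp(-4*t), t*exp(-4*t) + exp(-4*t)]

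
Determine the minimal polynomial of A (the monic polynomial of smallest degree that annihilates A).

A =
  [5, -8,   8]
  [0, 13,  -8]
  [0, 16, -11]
x^2 - 2*x - 15

The characteristic polynomial is χ_A(x) = (x - 5)^2*(x + 3), so the eigenvalues are known. The minimal polynomial is
  m_A(x) = Π_λ (x − λ)^{k_λ}
where k_λ is the size of the *largest* Jordan block for λ (equivalently, the smallest k with (A − λI)^k v = 0 for every generalised eigenvector v of λ).

  λ = -3: largest Jordan block has size 1, contributing (x + 3)
  λ = 5: largest Jordan block has size 1, contributing (x − 5)

So m_A(x) = (x - 5)*(x + 3) = x^2 - 2*x - 15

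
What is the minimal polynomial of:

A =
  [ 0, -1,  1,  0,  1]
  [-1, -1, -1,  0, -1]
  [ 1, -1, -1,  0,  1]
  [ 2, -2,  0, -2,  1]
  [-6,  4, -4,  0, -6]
x^3 + 6*x^2 + 12*x + 8

The characteristic polynomial is χ_A(x) = (x + 2)^5, so the eigenvalues are known. The minimal polynomial is
  m_A(x) = Π_λ (x − λ)^{k_λ}
where k_λ is the size of the *largest* Jordan block for λ (equivalently, the smallest k with (A − λI)^k v = 0 for every generalised eigenvector v of λ).

  λ = -2: largest Jordan block has size 3, contributing (x + 2)^3

So m_A(x) = (x + 2)^3 = x^3 + 6*x^2 + 12*x + 8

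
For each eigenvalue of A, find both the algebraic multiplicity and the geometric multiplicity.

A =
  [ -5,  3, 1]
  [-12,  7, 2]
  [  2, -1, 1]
λ = 1: alg = 3, geom = 1

Step 1 — factor the characteristic polynomial to read off the algebraic multiplicities:
  χ_A(x) = (x - 1)^3

Step 2 — compute geometric multiplicities via the rank-nullity identity g(λ) = n − rank(A − λI):
  rank(A − (1)·I) = 2, so dim ker(A − (1)·I) = n − 2 = 1

Summary:
  λ = 1: algebraic multiplicity = 3, geometric multiplicity = 1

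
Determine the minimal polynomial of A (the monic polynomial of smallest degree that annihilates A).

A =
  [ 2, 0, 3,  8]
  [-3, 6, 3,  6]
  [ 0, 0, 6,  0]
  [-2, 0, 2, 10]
x^3 - 18*x^2 + 108*x - 216

The characteristic polynomial is χ_A(x) = (x - 6)^4, so the eigenvalues are known. The minimal polynomial is
  m_A(x) = Π_λ (x − λ)^{k_λ}
where k_λ is the size of the *largest* Jordan block for λ (equivalently, the smallest k with (A − λI)^k v = 0 for every generalised eigenvector v of λ).

  λ = 6: largest Jordan block has size 3, contributing (x − 6)^3

So m_A(x) = (x - 6)^3 = x^3 - 18*x^2 + 108*x - 216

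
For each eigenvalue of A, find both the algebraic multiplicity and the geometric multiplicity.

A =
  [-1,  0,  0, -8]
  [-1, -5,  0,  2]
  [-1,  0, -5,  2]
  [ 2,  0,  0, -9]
λ = -5: alg = 4, geom = 3

Step 1 — factor the characteristic polynomial to read off the algebraic multiplicities:
  χ_A(x) = (x + 5)^4

Step 2 — compute geometric multiplicities via the rank-nullity identity g(λ) = n − rank(A − λI):
  rank(A − (-5)·I) = 1, so dim ker(A − (-5)·I) = n − 1 = 3

Summary:
  λ = -5: algebraic multiplicity = 4, geometric multiplicity = 3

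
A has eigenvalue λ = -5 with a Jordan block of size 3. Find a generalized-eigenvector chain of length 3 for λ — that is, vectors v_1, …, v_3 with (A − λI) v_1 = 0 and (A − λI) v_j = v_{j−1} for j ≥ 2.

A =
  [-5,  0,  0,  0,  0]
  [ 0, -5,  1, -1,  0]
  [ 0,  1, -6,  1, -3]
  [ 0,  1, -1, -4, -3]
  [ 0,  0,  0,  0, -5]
A Jordan chain for λ = -5 of length 3:
v_1 = (0, 0, 1, 1, 0)ᵀ
v_2 = (0, 1, -1, -1, 0)ᵀ
v_3 = (0, 0, 1, 0, 0)ᵀ

Let N = A − (-5)·I. We want v_3 with N^3 v_3 = 0 but N^2 v_3 ≠ 0; then v_{j-1} := N · v_j for j = 3, …, 2.

Pick v_3 = (0, 0, 1, 0, 0)ᵀ.
Then v_2 = N · v_3 = (0, 1, -1, -1, 0)ᵀ.
Then v_1 = N · v_2 = (0, 0, 1, 1, 0)ᵀ.

Sanity check: (A − (-5)·I) v_1 = (0, 0, 0, 0, 0)ᵀ = 0. ✓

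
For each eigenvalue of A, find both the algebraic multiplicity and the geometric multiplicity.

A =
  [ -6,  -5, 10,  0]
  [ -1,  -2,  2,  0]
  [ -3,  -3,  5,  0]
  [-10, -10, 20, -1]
λ = -1: alg = 4, geom = 3

Step 1 — factor the characteristic polynomial to read off the algebraic multiplicities:
  χ_A(x) = (x + 1)^4

Step 2 — compute geometric multiplicities via the rank-nullity identity g(λ) = n − rank(A − λI):
  rank(A − (-1)·I) = 1, so dim ker(A − (-1)·I) = n − 1 = 3

Summary:
  λ = -1: algebraic multiplicity = 4, geometric multiplicity = 3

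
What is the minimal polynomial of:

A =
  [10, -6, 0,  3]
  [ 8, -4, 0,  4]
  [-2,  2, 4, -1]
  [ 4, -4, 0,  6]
x^2 - 8*x + 16

The characteristic polynomial is χ_A(x) = (x - 4)^4, so the eigenvalues are known. The minimal polynomial is
  m_A(x) = Π_λ (x − λ)^{k_λ}
where k_λ is the size of the *largest* Jordan block for λ (equivalently, the smallest k with (A − λI)^k v = 0 for every generalised eigenvector v of λ).

  λ = 4: largest Jordan block has size 2, contributing (x − 4)^2

So m_A(x) = (x - 4)^2 = x^2 - 8*x + 16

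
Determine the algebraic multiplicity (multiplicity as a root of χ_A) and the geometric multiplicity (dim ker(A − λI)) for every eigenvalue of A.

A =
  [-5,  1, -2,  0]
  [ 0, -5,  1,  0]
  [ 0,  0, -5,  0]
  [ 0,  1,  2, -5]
λ = -5: alg = 4, geom = 2

Step 1 — factor the characteristic polynomial to read off the algebraic multiplicities:
  χ_A(x) = (x + 5)^4

Step 2 — compute geometric multiplicities via the rank-nullity identity g(λ) = n − rank(A − λI):
  rank(A − (-5)·I) = 2, so dim ker(A − (-5)·I) = n − 2 = 2

Summary:
  λ = -5: algebraic multiplicity = 4, geometric multiplicity = 2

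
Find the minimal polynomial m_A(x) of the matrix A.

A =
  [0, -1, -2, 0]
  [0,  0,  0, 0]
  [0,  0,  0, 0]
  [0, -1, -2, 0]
x^2

The characteristic polynomial is χ_A(x) = x^4, so the eigenvalues are known. The minimal polynomial is
  m_A(x) = Π_λ (x − λ)^{k_λ}
where k_λ is the size of the *largest* Jordan block for λ (equivalently, the smallest k with (A − λI)^k v = 0 for every generalised eigenvector v of λ).

  λ = 0: largest Jordan block has size 2, contributing (x − 0)^2

So m_A(x) = x^2 = x^2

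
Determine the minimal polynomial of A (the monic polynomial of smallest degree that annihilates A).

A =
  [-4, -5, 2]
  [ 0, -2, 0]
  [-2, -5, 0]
x^2 + 4*x + 4

The characteristic polynomial is χ_A(x) = (x + 2)^3, so the eigenvalues are known. The minimal polynomial is
  m_A(x) = Π_λ (x − λ)^{k_λ}
where k_λ is the size of the *largest* Jordan block for λ (equivalently, the smallest k with (A − λI)^k v = 0 for every generalised eigenvector v of λ).

  λ = -2: largest Jordan block has size 2, contributing (x + 2)^2

So m_A(x) = (x + 2)^2 = x^2 + 4*x + 4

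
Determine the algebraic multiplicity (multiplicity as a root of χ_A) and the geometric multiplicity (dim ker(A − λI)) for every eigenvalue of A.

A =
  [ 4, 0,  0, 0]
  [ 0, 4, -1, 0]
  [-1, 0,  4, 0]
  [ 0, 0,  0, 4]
λ = 4: alg = 4, geom = 2

Step 1 — factor the characteristic polynomial to read off the algebraic multiplicities:
  χ_A(x) = (x - 4)^4

Step 2 — compute geometric multiplicities via the rank-nullity identity g(λ) = n − rank(A − λI):
  rank(A − (4)·I) = 2, so dim ker(A − (4)·I) = n − 2 = 2

Summary:
  λ = 4: algebraic multiplicity = 4, geometric multiplicity = 2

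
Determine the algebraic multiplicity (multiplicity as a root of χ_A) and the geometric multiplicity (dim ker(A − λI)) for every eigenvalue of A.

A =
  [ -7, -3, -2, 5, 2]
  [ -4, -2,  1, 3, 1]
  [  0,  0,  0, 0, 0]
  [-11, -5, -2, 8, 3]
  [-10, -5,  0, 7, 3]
λ = 0: alg = 3, geom = 1; λ = 1: alg = 2, geom = 1

Step 1 — factor the characteristic polynomial to read off the algebraic multiplicities:
  χ_A(x) = x^3*(x - 1)^2

Step 2 — compute geometric multiplicities via the rank-nullity identity g(λ) = n − rank(A − λI):
  rank(A − (0)·I) = 4, so dim ker(A − (0)·I) = n − 4 = 1
  rank(A − (1)·I) = 4, so dim ker(A − (1)·I) = n − 4 = 1

Summary:
  λ = 0: algebraic multiplicity = 3, geometric multiplicity = 1
  λ = 1: algebraic multiplicity = 2, geometric multiplicity = 1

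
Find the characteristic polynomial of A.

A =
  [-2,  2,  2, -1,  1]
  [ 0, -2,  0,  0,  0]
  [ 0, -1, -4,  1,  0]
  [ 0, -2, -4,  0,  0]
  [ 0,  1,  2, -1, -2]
x^5 + 10*x^4 + 40*x^3 + 80*x^2 + 80*x + 32

Expanding det(x·I − A) (e.g. by cofactor expansion or by noting that A is similar to its Jordan form J, which has the same characteristic polynomial as A) gives
  χ_A(x) = x^5 + 10*x^4 + 40*x^3 + 80*x^2 + 80*x + 32
which factors as (x + 2)^5. The eigenvalues (with algebraic multiplicities) are λ = -2 with multiplicity 5.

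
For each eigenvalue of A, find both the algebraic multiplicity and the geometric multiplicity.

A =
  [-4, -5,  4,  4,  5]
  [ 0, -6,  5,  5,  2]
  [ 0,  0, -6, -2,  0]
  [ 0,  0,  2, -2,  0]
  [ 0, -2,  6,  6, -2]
λ = -4: alg = 5, geom = 3

Step 1 — factor the characteristic polynomial to read off the algebraic multiplicities:
  χ_A(x) = (x + 4)^5

Step 2 — compute geometric multiplicities via the rank-nullity identity g(λ) = n − rank(A − λI):
  rank(A − (-4)·I) = 2, so dim ker(A − (-4)·I) = n − 2 = 3

Summary:
  λ = -4: algebraic multiplicity = 5, geometric multiplicity = 3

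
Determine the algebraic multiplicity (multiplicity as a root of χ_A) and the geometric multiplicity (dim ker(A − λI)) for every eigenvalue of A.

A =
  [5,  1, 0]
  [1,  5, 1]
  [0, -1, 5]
λ = 5: alg = 3, geom = 1

Step 1 — factor the characteristic polynomial to read off the algebraic multiplicities:
  χ_A(x) = (x - 5)^3

Step 2 — compute geometric multiplicities via the rank-nullity identity g(λ) = n − rank(A − λI):
  rank(A − (5)·I) = 2, so dim ker(A − (5)·I) = n − 2 = 1

Summary:
  λ = 5: algebraic multiplicity = 3, geometric multiplicity = 1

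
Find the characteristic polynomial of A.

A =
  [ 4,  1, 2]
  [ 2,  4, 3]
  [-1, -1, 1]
x^3 - 9*x^2 + 27*x - 27

Expanding det(x·I − A) (e.g. by cofactor expansion or by noting that A is similar to its Jordan form J, which has the same characteristic polynomial as A) gives
  χ_A(x) = x^3 - 9*x^2 + 27*x - 27
which factors as (x - 3)^3. The eigenvalues (with algebraic multiplicities) are λ = 3 with multiplicity 3.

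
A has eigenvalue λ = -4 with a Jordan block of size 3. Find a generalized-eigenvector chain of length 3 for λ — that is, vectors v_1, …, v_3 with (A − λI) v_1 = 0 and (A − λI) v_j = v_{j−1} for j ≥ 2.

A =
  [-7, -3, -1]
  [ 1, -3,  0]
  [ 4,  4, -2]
A Jordan chain for λ = -4 of length 3:
v_1 = (2, -2, 0)ᵀ
v_2 = (-3, 1, 4)ᵀ
v_3 = (1, 0, 0)ᵀ

Let N = A − (-4)·I. We want v_3 with N^3 v_3 = 0 but N^2 v_3 ≠ 0; then v_{j-1} := N · v_j for j = 3, …, 2.

Pick v_3 = (1, 0, 0)ᵀ.
Then v_2 = N · v_3 = (-3, 1, 4)ᵀ.
Then v_1 = N · v_2 = (2, -2, 0)ᵀ.

Sanity check: (A − (-4)·I) v_1 = (0, 0, 0)ᵀ = 0. ✓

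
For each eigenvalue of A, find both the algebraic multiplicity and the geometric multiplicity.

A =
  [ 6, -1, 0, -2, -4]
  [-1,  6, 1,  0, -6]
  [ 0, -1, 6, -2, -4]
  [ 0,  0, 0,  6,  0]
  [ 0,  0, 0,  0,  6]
λ = 6: alg = 5, geom = 3

Step 1 — factor the characteristic polynomial to read off the algebraic multiplicities:
  χ_A(x) = (x - 6)^5

Step 2 — compute geometric multiplicities via the rank-nullity identity g(λ) = n − rank(A − λI):
  rank(A − (6)·I) = 2, so dim ker(A − (6)·I) = n − 2 = 3

Summary:
  λ = 6: algebraic multiplicity = 5, geometric multiplicity = 3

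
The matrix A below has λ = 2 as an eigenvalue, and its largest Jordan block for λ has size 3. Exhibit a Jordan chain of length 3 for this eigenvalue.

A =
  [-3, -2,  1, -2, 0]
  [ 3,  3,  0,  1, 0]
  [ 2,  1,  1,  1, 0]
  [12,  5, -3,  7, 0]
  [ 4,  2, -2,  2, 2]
A Jordan chain for λ = 2 of length 3:
v_1 = (-3, 0, 3, 9, 6)ᵀ
v_2 = (-5, 3, 2, 12, 4)ᵀ
v_3 = (1, 0, 0, 0, 0)ᵀ

Let N = A − (2)·I. We want v_3 with N^3 v_3 = 0 but N^2 v_3 ≠ 0; then v_{j-1} := N · v_j for j = 3, …, 2.

Pick v_3 = (1, 0, 0, 0, 0)ᵀ.
Then v_2 = N · v_3 = (-5, 3, 2, 12, 4)ᵀ.
Then v_1 = N · v_2 = (-3, 0, 3, 9, 6)ᵀ.

Sanity check: (A − (2)·I) v_1 = (0, 0, 0, 0, 0)ᵀ = 0. ✓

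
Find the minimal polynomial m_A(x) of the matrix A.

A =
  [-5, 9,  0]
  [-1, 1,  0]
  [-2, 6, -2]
x^2 + 4*x + 4

The characteristic polynomial is χ_A(x) = (x + 2)^3, so the eigenvalues are known. The minimal polynomial is
  m_A(x) = Π_λ (x − λ)^{k_λ}
where k_λ is the size of the *largest* Jordan block for λ (equivalently, the smallest k with (A − λI)^k v = 0 for every generalised eigenvector v of λ).

  λ = -2: largest Jordan block has size 2, contributing (x + 2)^2

So m_A(x) = (x + 2)^2 = x^2 + 4*x + 4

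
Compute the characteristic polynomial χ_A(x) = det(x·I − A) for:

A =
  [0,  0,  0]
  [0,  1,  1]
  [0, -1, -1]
x^3

Expanding det(x·I − A) (e.g. by cofactor expansion or by noting that A is similar to its Jordan form J, which has the same characteristic polynomial as A) gives
  χ_A(x) = x^3
which factors as x^3. The eigenvalues (with algebraic multiplicities) are λ = 0 with multiplicity 3.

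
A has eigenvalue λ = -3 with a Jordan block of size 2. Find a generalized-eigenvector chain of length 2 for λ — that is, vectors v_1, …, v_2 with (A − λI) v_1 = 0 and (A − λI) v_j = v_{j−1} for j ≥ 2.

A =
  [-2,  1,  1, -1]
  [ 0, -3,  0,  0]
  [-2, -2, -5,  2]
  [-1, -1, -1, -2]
A Jordan chain for λ = -3 of length 2:
v_1 = (1, 0, -2, -1)ᵀ
v_2 = (1, 0, 0, 0)ᵀ

Let N = A − (-3)·I. We want v_2 with N^2 v_2 = 0 but N^1 v_2 ≠ 0; then v_{j-1} := N · v_j for j = 2, …, 2.

Pick v_2 = (1, 0, 0, 0)ᵀ.
Then v_1 = N · v_2 = (1, 0, -2, -1)ᵀ.

Sanity check: (A − (-3)·I) v_1 = (0, 0, 0, 0)ᵀ = 0. ✓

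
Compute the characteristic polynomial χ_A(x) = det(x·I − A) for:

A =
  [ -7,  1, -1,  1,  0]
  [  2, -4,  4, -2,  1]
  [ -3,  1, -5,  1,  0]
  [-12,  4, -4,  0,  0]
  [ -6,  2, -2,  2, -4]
x^5 + 20*x^4 + 160*x^3 + 640*x^2 + 1280*x + 1024

Expanding det(x·I − A) (e.g. by cofactor expansion or by noting that A is similar to its Jordan form J, which has the same characteristic polynomial as A) gives
  χ_A(x) = x^5 + 20*x^4 + 160*x^3 + 640*x^2 + 1280*x + 1024
which factors as (x + 4)^5. The eigenvalues (with algebraic multiplicities) are λ = -4 with multiplicity 5.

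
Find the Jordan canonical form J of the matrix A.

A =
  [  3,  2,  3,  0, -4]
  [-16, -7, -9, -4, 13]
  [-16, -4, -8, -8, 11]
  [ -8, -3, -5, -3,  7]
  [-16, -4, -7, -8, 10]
J_3(-1) ⊕ J_2(-1)

The characteristic polynomial is
  det(x·I − A) = x^5 + 5*x^4 + 10*x^3 + 10*x^2 + 5*x + 1 = (x + 1)^5

Eigenvalues and multiplicities (the geometric multiplicity of λ is n − rank(A − λI), which equals the number of Jordan blocks for λ):
  λ = -1: algebraic multiplicity = 5, geometric multiplicity = 2

Determining the block sizes for each eigenvalue:
  λ = -1: with am = 5 and gm = 2, the partition is not yet determined (e.g. several partitions of 5 into 2 parts exist). Let N = A − (-1)·I. Computing rank(N^1) = 3, rank(N^2) = 1, rank(N^3) = 0; the number of blocks of size ≥ j is rank(N^{j−1}) − rank(N^j), giving [2, 2, 1]. So we have 1 block(s) of size 3, 1 block(s) of size 2 → block sizes [3, 2]

Assembling the blocks gives a Jordan form
J =
  [-1,  1,  0,  0,  0]
  [ 0, -1,  1,  0,  0]
  [ 0,  0, -1,  0,  0]
  [ 0,  0,  0, -1,  1]
  [ 0,  0,  0,  0, -1]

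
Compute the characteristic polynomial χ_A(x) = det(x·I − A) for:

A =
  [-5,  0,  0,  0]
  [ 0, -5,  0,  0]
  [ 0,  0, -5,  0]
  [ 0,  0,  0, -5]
x^4 + 20*x^3 + 150*x^2 + 500*x + 625

Expanding det(x·I − A) (e.g. by cofactor expansion or by noting that A is similar to its Jordan form J, which has the same characteristic polynomial as A) gives
  χ_A(x) = x^4 + 20*x^3 + 150*x^2 + 500*x + 625
which factors as (x + 5)^4. The eigenvalues (with algebraic multiplicities) are λ = -5 with multiplicity 4.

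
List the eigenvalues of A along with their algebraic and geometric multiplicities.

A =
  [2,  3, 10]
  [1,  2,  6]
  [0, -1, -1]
λ = 1: alg = 3, geom = 1

Step 1 — factor the characteristic polynomial to read off the algebraic multiplicities:
  χ_A(x) = (x - 1)^3

Step 2 — compute geometric multiplicities via the rank-nullity identity g(λ) = n − rank(A − λI):
  rank(A − (1)·I) = 2, so dim ker(A − (1)·I) = n − 2 = 1

Summary:
  λ = 1: algebraic multiplicity = 3, geometric multiplicity = 1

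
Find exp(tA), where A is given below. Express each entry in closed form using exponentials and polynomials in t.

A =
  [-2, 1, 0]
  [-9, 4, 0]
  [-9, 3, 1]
e^{tA} =
  [-3*t*exp(t) + exp(t), t*exp(t), 0]
  [-9*t*exp(t), 3*t*exp(t) + exp(t), 0]
  [-9*t*exp(t), 3*t*exp(t), exp(t)]

Strategy: write A = P · J · P⁻¹ where J is a Jordan canonical form, so e^{tA} = P · e^{tJ} · P⁻¹, and e^{tJ} can be computed block-by-block.

A has Jordan form
J =
  [1, 1, 0]
  [0, 1, 0]
  [0, 0, 1]
(up to reordering of blocks).

Per-block formulas:
  For a 2×2 Jordan block J_2(1): exp(t · J_2(1)) = e^(1t)·(I + t·N), where N is the 2×2 nilpotent shift.
  For a 1×1 block at λ = 1: exp(t · [1]) = [e^(1t)].

After assembling e^{tJ} and conjugating by P, we get:

e^{tA} =
  [-3*t*exp(t) + exp(t), t*exp(t), 0]
  [-9*t*exp(t), 3*t*exp(t) + exp(t), 0]
  [-9*t*exp(t), 3*t*exp(t), exp(t)]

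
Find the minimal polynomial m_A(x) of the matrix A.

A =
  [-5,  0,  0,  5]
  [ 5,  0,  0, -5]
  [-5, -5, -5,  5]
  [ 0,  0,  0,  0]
x^2 + 5*x

The characteristic polynomial is χ_A(x) = x^2*(x + 5)^2, so the eigenvalues are known. The minimal polynomial is
  m_A(x) = Π_λ (x − λ)^{k_λ}
where k_λ is the size of the *largest* Jordan block for λ (equivalently, the smallest k with (A − λI)^k v = 0 for every generalised eigenvector v of λ).

  λ = -5: largest Jordan block has size 1, contributing (x + 5)
  λ = 0: largest Jordan block has size 1, contributing (x − 0)

So m_A(x) = x*(x + 5) = x^2 + 5*x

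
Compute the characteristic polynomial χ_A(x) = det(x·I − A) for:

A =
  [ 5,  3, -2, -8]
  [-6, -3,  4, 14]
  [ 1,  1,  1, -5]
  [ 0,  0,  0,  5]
x^4 - 8*x^3 + 18*x^2 - 16*x + 5

Expanding det(x·I − A) (e.g. by cofactor expansion or by noting that A is similar to its Jordan form J, which has the same characteristic polynomial as A) gives
  χ_A(x) = x^4 - 8*x^3 + 18*x^2 - 16*x + 5
which factors as (x - 5)*(x - 1)^3. The eigenvalues (with algebraic multiplicities) are λ = 1 with multiplicity 3, λ = 5 with multiplicity 1.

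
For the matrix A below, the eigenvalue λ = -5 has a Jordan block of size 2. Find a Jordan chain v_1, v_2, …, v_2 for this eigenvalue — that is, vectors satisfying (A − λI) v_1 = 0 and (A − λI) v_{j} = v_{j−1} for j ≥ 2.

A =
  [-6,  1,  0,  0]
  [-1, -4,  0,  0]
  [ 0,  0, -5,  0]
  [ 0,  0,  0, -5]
A Jordan chain for λ = -5 of length 2:
v_1 = (-1, -1, 0, 0)ᵀ
v_2 = (1, 0, 0, 0)ᵀ

Let N = A − (-5)·I. We want v_2 with N^2 v_2 = 0 but N^1 v_2 ≠ 0; then v_{j-1} := N · v_j for j = 2, …, 2.

Pick v_2 = (1, 0, 0, 0)ᵀ.
Then v_1 = N · v_2 = (-1, -1, 0, 0)ᵀ.

Sanity check: (A − (-5)·I) v_1 = (0, 0, 0, 0)ᵀ = 0. ✓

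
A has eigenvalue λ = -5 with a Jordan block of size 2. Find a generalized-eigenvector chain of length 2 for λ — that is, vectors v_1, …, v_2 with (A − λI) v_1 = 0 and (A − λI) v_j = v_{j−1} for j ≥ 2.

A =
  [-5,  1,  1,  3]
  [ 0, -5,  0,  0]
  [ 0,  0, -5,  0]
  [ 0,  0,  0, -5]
A Jordan chain for λ = -5 of length 2:
v_1 = (1, 0, 0, 0)ᵀ
v_2 = (0, 1, 0, 0)ᵀ

Let N = A − (-5)·I. We want v_2 with N^2 v_2 = 0 but N^1 v_2 ≠ 0; then v_{j-1} := N · v_j for j = 2, …, 2.

Pick v_2 = (0, 1, 0, 0)ᵀ.
Then v_1 = N · v_2 = (1, 0, 0, 0)ᵀ.

Sanity check: (A − (-5)·I) v_1 = (0, 0, 0, 0)ᵀ = 0. ✓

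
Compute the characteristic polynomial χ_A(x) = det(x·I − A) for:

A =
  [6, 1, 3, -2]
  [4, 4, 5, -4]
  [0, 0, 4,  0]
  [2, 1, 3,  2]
x^4 - 16*x^3 + 96*x^2 - 256*x + 256

Expanding det(x·I − A) (e.g. by cofactor expansion or by noting that A is similar to its Jordan form J, which has the same characteristic polynomial as A) gives
  χ_A(x) = x^4 - 16*x^3 + 96*x^2 - 256*x + 256
which factors as (x - 4)^4. The eigenvalues (with algebraic multiplicities) are λ = 4 with multiplicity 4.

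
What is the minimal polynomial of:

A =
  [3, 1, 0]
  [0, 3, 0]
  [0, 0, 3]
x^2 - 6*x + 9

The characteristic polynomial is χ_A(x) = (x - 3)^3, so the eigenvalues are known. The minimal polynomial is
  m_A(x) = Π_λ (x − λ)^{k_λ}
where k_λ is the size of the *largest* Jordan block for λ (equivalently, the smallest k with (A − λI)^k v = 0 for every generalised eigenvector v of λ).

  λ = 3: largest Jordan block has size 2, contributing (x − 3)^2

So m_A(x) = (x - 3)^2 = x^2 - 6*x + 9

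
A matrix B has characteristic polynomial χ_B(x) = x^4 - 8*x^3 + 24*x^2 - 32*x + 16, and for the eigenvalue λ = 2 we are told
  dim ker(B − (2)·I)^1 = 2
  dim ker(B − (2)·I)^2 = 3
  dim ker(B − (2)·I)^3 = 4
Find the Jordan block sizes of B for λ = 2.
Block sizes for λ = 2: [3, 1]

From the dimensions of kernels of powers, the number of Jordan blocks of size at least j is d_j − d_{j−1} where d_j = dim ker(N^j) (with d_0 = 0). Computing the differences gives [2, 1, 1].
The number of blocks of size exactly k is (#blocks of size ≥ k) − (#blocks of size ≥ k + 1), so the partition is: 1 block(s) of size 1, 1 block(s) of size 3.
In nonincreasing order the block sizes are [3, 1].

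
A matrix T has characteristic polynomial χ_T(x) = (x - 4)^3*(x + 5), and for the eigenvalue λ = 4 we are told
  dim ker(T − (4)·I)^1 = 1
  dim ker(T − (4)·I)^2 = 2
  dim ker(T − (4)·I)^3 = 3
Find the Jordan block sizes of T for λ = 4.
Block sizes for λ = 4: [3]

From the dimensions of kernels of powers, the number of Jordan blocks of size at least j is d_j − d_{j−1} where d_j = dim ker(N^j) (with d_0 = 0). Computing the differences gives [1, 1, 1].
The number of blocks of size exactly k is (#blocks of size ≥ k) − (#blocks of size ≥ k + 1), so the partition is: 1 block(s) of size 3.
In nonincreasing order the block sizes are [3].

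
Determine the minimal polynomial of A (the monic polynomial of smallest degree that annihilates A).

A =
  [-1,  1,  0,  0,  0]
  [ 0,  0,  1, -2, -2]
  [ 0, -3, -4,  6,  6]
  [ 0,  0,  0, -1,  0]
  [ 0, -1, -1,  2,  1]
x^3 + 3*x^2 + 3*x + 1

The characteristic polynomial is χ_A(x) = (x + 1)^5, so the eigenvalues are known. The minimal polynomial is
  m_A(x) = Π_λ (x − λ)^{k_λ}
where k_λ is the size of the *largest* Jordan block for λ (equivalently, the smallest k with (A − λI)^k v = 0 for every generalised eigenvector v of λ).

  λ = -1: largest Jordan block has size 3, contributing (x + 1)^3

So m_A(x) = (x + 1)^3 = x^3 + 3*x^2 + 3*x + 1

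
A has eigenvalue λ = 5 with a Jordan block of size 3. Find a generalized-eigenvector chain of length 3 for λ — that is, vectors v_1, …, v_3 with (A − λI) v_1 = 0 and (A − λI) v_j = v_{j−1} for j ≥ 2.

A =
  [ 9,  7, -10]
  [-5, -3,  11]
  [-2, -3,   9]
A Jordan chain for λ = 5 of length 3:
v_1 = (1, -2, -1)ᵀ
v_2 = (4, -5, -2)ᵀ
v_3 = (1, 0, 0)ᵀ

Let N = A − (5)·I. We want v_3 with N^3 v_3 = 0 but N^2 v_3 ≠ 0; then v_{j-1} := N · v_j for j = 3, …, 2.

Pick v_3 = (1, 0, 0)ᵀ.
Then v_2 = N · v_3 = (4, -5, -2)ᵀ.
Then v_1 = N · v_2 = (1, -2, -1)ᵀ.

Sanity check: (A − (5)·I) v_1 = (0, 0, 0)ᵀ = 0. ✓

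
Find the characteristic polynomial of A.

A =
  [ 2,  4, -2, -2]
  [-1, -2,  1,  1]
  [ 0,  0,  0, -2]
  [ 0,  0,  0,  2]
x^4 - 2*x^3

Expanding det(x·I − A) (e.g. by cofactor expansion or by noting that A is similar to its Jordan form J, which has the same characteristic polynomial as A) gives
  χ_A(x) = x^4 - 2*x^3
which factors as x^3*(x - 2). The eigenvalues (with algebraic multiplicities) are λ = 0 with multiplicity 3, λ = 2 with multiplicity 1.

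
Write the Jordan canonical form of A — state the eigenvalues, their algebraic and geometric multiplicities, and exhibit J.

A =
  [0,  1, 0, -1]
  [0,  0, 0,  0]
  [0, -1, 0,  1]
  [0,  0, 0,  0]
J_2(0) ⊕ J_1(0) ⊕ J_1(0)

The characteristic polynomial is
  det(x·I − A) = x^4

Eigenvalues and multiplicities (the geometric multiplicity of λ is n − rank(A − λI), which equals the number of Jordan blocks for λ):
  λ = 0: algebraic multiplicity = 4, geometric multiplicity = 3

Determining the block sizes for each eigenvalue:
  λ = 0: 3 blocks summing to 4 forces exactly one block of size 2 and the rest size 1 → block sizes [2, 1, 1]

Assembling the blocks gives a Jordan form
J =
  [0, 1, 0, 0]
  [0, 0, 0, 0]
  [0, 0, 0, 0]
  [0, 0, 0, 0]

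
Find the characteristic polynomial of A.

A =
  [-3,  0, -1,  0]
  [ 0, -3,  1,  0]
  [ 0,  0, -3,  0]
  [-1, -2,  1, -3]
x^4 + 12*x^3 + 54*x^2 + 108*x + 81

Expanding det(x·I − A) (e.g. by cofactor expansion or by noting that A is similar to its Jordan form J, which has the same characteristic polynomial as A) gives
  χ_A(x) = x^4 + 12*x^3 + 54*x^2 + 108*x + 81
which factors as (x + 3)^4. The eigenvalues (with algebraic multiplicities) are λ = -3 with multiplicity 4.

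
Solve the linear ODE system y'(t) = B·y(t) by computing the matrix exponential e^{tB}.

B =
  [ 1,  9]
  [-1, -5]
e^{tB} =
  [3*t*exp(-2*t) + exp(-2*t), 9*t*exp(-2*t)]
  [-t*exp(-2*t), -3*t*exp(-2*t) + exp(-2*t)]

Strategy: write B = P · J · P⁻¹ where J is a Jordan canonical form, so e^{tB} = P · e^{tJ} · P⁻¹, and e^{tJ} can be computed block-by-block.

B has Jordan form
J =
  [-2,  1]
  [ 0, -2]
(up to reordering of blocks).

Per-block formulas:
  For a 2×2 Jordan block J_2(-2): exp(t · J_2(-2)) = e^(-2t)·(I + t·N), where N is the 2×2 nilpotent shift.

After assembling e^{tJ} and conjugating by P, we get:

e^{tB} =
  [3*t*exp(-2*t) + exp(-2*t), 9*t*exp(-2*t)]
  [-t*exp(-2*t), -3*t*exp(-2*t) + exp(-2*t)]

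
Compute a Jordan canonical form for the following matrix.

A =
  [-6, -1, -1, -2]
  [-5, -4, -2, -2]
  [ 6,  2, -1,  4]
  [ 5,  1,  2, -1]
J_3(-3) ⊕ J_1(-3)

The characteristic polynomial is
  det(x·I − A) = x^4 + 12*x^3 + 54*x^2 + 108*x + 81 = (x + 3)^4

Eigenvalues and multiplicities (the geometric multiplicity of λ is n − rank(A − λI), which equals the number of Jordan blocks for λ):
  λ = -3: algebraic multiplicity = 4, geometric multiplicity = 2

Determining the block sizes for each eigenvalue:
  λ = -3: with am = 4 and gm = 2, the partition is not yet determined (e.g. several partitions of 4 into 2 parts exist). Let N = A − (-3)·I. Computing rank(N^1) = 2, rank(N^2) = 1, rank(N^3) = 0; the number of blocks of size ≥ j is rank(N^{j−1}) − rank(N^j), giving [2, 1, 1]. So we have 1 block(s) of size 3, 1 block(s) of size 1 → block sizes [3, 1]

Assembling the blocks gives a Jordan form
J =
  [-3,  1,  0,  0]
  [ 0, -3,  1,  0]
  [ 0,  0, -3,  0]
  [ 0,  0,  0, -3]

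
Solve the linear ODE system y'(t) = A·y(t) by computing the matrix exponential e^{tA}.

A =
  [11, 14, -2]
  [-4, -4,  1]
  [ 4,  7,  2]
e^{tA} =
  [8*t*exp(3*t) + exp(3*t), 14*t*exp(3*t), -2*t*exp(3*t)]
  [-4*t*exp(3*t), -7*t*exp(3*t) + exp(3*t), t*exp(3*t)]
  [4*t*exp(3*t), 7*t*exp(3*t), -t*exp(3*t) + exp(3*t)]

Strategy: write A = P · J · P⁻¹ where J is a Jordan canonical form, so e^{tA} = P · e^{tJ} · P⁻¹, and e^{tJ} can be computed block-by-block.

A has Jordan form
J =
  [3, 1, 0]
  [0, 3, 0]
  [0, 0, 3]
(up to reordering of blocks).

Per-block formulas:
  For a 2×2 Jordan block J_2(3): exp(t · J_2(3)) = e^(3t)·(I + t·N), where N is the 2×2 nilpotent shift.
  For a 1×1 block at λ = 3: exp(t · [3]) = [e^(3t)].

After assembling e^{tJ} and conjugating by P, we get:

e^{tA} =
  [8*t*exp(3*t) + exp(3*t), 14*t*exp(3*t), -2*t*exp(3*t)]
  [-4*t*exp(3*t), -7*t*exp(3*t) + exp(3*t), t*exp(3*t)]
  [4*t*exp(3*t), 7*t*exp(3*t), -t*exp(3*t) + exp(3*t)]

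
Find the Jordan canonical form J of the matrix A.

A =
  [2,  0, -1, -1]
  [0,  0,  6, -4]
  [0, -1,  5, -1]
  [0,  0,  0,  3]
J_2(2) ⊕ J_2(3)

The characteristic polynomial is
  det(x·I − A) = x^4 - 10*x^3 + 37*x^2 - 60*x + 36 = (x - 3)^2*(x - 2)^2

Eigenvalues and multiplicities (the geometric multiplicity of λ is n − rank(A − λI), which equals the number of Jordan blocks for λ):
  λ = 2: algebraic multiplicity = 2, geometric multiplicity = 1
  λ = 3: algebraic multiplicity = 2, geometric multiplicity = 1

Determining the block sizes for each eigenvalue:
  λ = 2: one block (gm = 1), so the single block has size am = 2 → block sizes [2]
  λ = 3: one block (gm = 1), so the single block has size am = 2 → block sizes [2]

Assembling the blocks gives a Jordan form
J =
  [2, 1, 0, 0]
  [0, 2, 0, 0]
  [0, 0, 3, 1]
  [0, 0, 0, 3]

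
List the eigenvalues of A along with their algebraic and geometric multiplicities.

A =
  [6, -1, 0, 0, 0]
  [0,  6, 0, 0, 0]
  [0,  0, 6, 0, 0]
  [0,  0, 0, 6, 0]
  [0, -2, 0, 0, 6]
λ = 6: alg = 5, geom = 4

Step 1 — factor the characteristic polynomial to read off the algebraic multiplicities:
  χ_A(x) = (x - 6)^5

Step 2 — compute geometric multiplicities via the rank-nullity identity g(λ) = n − rank(A − λI):
  rank(A − (6)·I) = 1, so dim ker(A − (6)·I) = n − 1 = 4

Summary:
  λ = 6: algebraic multiplicity = 5, geometric multiplicity = 4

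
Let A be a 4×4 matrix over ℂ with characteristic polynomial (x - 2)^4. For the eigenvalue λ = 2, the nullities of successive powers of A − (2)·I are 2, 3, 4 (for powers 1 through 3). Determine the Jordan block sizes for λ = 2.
Block sizes for λ = 2: [3, 1]

From the dimensions of kernels of powers, the number of Jordan blocks of size at least j is d_j − d_{j−1} where d_j = dim ker(N^j) (with d_0 = 0). Computing the differences gives [2, 1, 1].
The number of blocks of size exactly k is (#blocks of size ≥ k) − (#blocks of size ≥ k + 1), so the partition is: 1 block(s) of size 1, 1 block(s) of size 3.
In nonincreasing order the block sizes are [3, 1].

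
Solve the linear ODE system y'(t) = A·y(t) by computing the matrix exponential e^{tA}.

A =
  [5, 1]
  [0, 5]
e^{tA} =
  [exp(5*t), t*exp(5*t)]
  [0, exp(5*t)]

Strategy: write A = P · J · P⁻¹ where J is a Jordan canonical form, so e^{tA} = P · e^{tJ} · P⁻¹, and e^{tJ} can be computed block-by-block.

A has Jordan form
J =
  [5, 1]
  [0, 5]
(up to reordering of blocks).

Per-block formulas:
  For a 2×2 Jordan block J_2(5): exp(t · J_2(5)) = e^(5t)·(I + t·N), where N is the 2×2 nilpotent shift.

After assembling e^{tJ} and conjugating by P, we get:

e^{tA} =
  [exp(5*t), t*exp(5*t)]
  [0, exp(5*t)]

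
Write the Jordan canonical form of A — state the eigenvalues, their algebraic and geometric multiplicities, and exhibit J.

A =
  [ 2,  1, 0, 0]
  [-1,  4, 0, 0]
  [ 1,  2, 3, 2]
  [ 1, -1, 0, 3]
J_3(3) ⊕ J_1(3)

The characteristic polynomial is
  det(x·I − A) = x^4 - 12*x^3 + 54*x^2 - 108*x + 81 = (x - 3)^4

Eigenvalues and multiplicities (the geometric multiplicity of λ is n − rank(A − λI), which equals the number of Jordan blocks for λ):
  λ = 3: algebraic multiplicity = 4, geometric multiplicity = 2

Determining the block sizes for each eigenvalue:
  λ = 3: with am = 4 and gm = 2, the partition is not yet determined (e.g. several partitions of 4 into 2 parts exist). Let N = A − (3)·I. Computing rank(N^1) = 2, rank(N^2) = 1, rank(N^3) = 0; the number of blocks of size ≥ j is rank(N^{j−1}) − rank(N^j), giving [2, 1, 1]. So we have 1 block(s) of size 3, 1 block(s) of size 1 → block sizes [3, 1]

Assembling the blocks gives a Jordan form
J =
  [3, 1, 0, 0]
  [0, 3, 1, 0]
  [0, 0, 3, 0]
  [0, 0, 0, 3]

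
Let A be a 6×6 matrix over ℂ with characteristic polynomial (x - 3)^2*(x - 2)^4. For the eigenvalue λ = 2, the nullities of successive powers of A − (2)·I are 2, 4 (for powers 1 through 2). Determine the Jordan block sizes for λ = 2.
Block sizes for λ = 2: [2, 2]

From the dimensions of kernels of powers, the number of Jordan blocks of size at least j is d_j − d_{j−1} where d_j = dim ker(N^j) (with d_0 = 0). Computing the differences gives [2, 2].
The number of blocks of size exactly k is (#blocks of size ≥ k) − (#blocks of size ≥ k + 1), so the partition is: 2 block(s) of size 2.
In nonincreasing order the block sizes are [2, 2].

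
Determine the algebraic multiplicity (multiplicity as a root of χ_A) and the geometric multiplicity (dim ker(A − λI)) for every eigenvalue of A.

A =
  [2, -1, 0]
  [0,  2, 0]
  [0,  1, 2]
λ = 2: alg = 3, geom = 2

Step 1 — factor the characteristic polynomial to read off the algebraic multiplicities:
  χ_A(x) = (x - 2)^3

Step 2 — compute geometric multiplicities via the rank-nullity identity g(λ) = n − rank(A − λI):
  rank(A − (2)·I) = 1, so dim ker(A − (2)·I) = n − 1 = 2

Summary:
  λ = 2: algebraic multiplicity = 3, geometric multiplicity = 2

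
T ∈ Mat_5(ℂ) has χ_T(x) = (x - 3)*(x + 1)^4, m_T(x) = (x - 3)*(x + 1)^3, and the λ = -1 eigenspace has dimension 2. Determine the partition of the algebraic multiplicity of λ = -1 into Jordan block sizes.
Block sizes for λ = -1: [3, 1]

Step 1 — from the characteristic polynomial, algebraic multiplicity of λ = -1 is 4. From dim ker(T − (-1)·I) = 2, there are exactly 2 Jordan blocks for λ = -1.
Step 2 — from the minimal polynomial, the factor (x + 1)^3 tells us the largest block for λ = -1 has size 3.
Step 3 — with total size 4, 2 blocks, and largest block 3, the block sizes (in nonincreasing order) are [3, 1].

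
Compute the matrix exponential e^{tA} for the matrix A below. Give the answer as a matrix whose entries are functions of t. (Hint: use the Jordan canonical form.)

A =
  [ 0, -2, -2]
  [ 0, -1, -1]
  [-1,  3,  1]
e^{tA} =
  [t^2 + 1, -2*t^2 - 2*t, -2*t]
  [t^2/2, -t^2 - t + 1, -t]
  [-t^2/2 - t, t^2 + 3*t, t + 1]

Strategy: write A = P · J · P⁻¹ where J is a Jordan canonical form, so e^{tA} = P · e^{tJ} · P⁻¹, and e^{tJ} can be computed block-by-block.

A has Jordan form
J =
  [0, 1, 0]
  [0, 0, 1]
  [0, 0, 0]
(up to reordering of blocks).

Per-block formulas:
  For a 3×3 Jordan block J_3(0): exp(t · J_3(0)) = e^(0t)·(I + t·N + (t^2/2)·N^2), where N is the 3×3 nilpotent shift.

After assembling e^{tJ} and conjugating by P, we get:

e^{tA} =
  [t^2 + 1, -2*t^2 - 2*t, -2*t]
  [t^2/2, -t^2 - t + 1, -t]
  [-t^2/2 - t, t^2 + 3*t, t + 1]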